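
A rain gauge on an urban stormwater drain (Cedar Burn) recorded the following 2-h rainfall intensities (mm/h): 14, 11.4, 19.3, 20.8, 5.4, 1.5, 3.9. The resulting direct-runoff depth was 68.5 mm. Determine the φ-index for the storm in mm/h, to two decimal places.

Only the 4 blocks with intensity above φ contribute runoff: 14, 11.4, 19.3, 20.8 mm/h.
Σ(I−φ)·Δt = d  ⇒  (14+11.4+19.3+20.8 − 4φ)·2 = 68.5
φ = (65.50 − 68.5/2) / 4 = 7.81 mm/h.

φ ≈ 7.81 mm/h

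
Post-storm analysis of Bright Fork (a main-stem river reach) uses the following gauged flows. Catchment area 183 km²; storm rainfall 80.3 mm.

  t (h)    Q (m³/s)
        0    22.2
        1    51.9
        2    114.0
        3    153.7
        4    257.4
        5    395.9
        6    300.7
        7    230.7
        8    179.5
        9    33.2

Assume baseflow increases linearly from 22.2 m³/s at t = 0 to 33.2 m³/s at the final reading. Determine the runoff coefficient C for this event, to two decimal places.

ΣQ_DR = 1462 m³/s; V = ΣQ_DR·Δt = 5.264 × 10^6 m³.
Runoff depth d = V / A = 28.76 mm.
C = d / P = 28.76 / 80.3 = 0.36.

C ≈ 0.36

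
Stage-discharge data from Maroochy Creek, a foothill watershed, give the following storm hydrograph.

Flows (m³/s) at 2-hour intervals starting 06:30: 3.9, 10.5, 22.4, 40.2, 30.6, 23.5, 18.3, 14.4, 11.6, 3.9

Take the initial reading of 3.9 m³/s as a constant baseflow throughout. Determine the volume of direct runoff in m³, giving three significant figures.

V ≈ 1.01 × 10^6 m³

Direct-runoff ordinates (Q − Q_b): 0.0, 6.6, 18.5, 36.3, 26.7, 19.6, 14.4, 10.5, 7.7, 0.0 m³/s.
ΣQ_DR = 140.3 m³/s.
With Δt = 2 h = 7200 s, V = ΣQ_DR · Δt = 140.3 × 7200 = 1.01 × 10^6 m³.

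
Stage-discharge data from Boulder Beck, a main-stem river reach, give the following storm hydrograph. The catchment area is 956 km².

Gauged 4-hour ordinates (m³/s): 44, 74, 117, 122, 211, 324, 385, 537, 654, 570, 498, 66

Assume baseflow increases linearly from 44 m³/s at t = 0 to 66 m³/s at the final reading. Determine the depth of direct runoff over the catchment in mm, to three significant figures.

Direct runoff: 0.00, 28.00, 69.00, 72.00, 159.00, 270.00, 329.00, 479.00, 594.00, 508.00, 434.00, 0.00 m³/s; ΣQ_DR = 2942 m³/s.
V = ΣQ_DR · Δt = 2942 × 14400 s = 4.236 × 10^7 m³.
Over A = 956 km², depth = V / A = 44.3 mm.

d ≈ 44.3 mm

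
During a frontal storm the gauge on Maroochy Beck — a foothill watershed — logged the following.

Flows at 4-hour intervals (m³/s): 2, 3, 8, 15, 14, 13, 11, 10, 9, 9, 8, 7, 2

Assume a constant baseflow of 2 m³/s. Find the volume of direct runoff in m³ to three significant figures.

Direct-runoff ordinates (Q − Q_b): 0.0, 1.0, 6.0, 13.0, 12.0, 11.0, 9.0, 8.0, 7.0, 7.0, 6.0, 5.0, 0.0 m³/s.
ΣQ_DR = 85.00 m³/s.
With Δt = 4 h = 14400 s, V = ΣQ_DR · Δt = 85.00 × 14400 = 1.22 × 10^6 m³.

V ≈ 1.22 × 10^6 m³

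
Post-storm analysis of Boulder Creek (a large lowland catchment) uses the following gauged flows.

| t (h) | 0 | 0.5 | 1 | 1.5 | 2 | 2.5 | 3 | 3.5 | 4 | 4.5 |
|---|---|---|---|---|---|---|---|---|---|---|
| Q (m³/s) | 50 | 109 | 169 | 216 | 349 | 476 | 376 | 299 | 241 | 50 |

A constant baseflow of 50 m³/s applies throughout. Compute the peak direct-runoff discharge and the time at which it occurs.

Subtracting baseflow gives direct-runoff ordinates: 0.0, 59.0, 119.0, 166.0, 299.0, 426.0, 326.0, 249.0, 191.0, 0.0 m³/s.
The maximum is 426.0 m³/s, occurring at the reading for t = 2.5 h.

Q_p = 426.0 m³/s at t = 2.5 h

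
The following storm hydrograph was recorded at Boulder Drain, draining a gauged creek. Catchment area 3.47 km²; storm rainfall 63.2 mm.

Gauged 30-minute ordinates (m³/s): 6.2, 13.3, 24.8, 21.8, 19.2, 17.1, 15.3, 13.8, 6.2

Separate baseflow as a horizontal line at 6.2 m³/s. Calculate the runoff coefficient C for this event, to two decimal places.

ΣQ_DR = 81.90 m³/s; V = ΣQ_DR·Δt = 1.474 × 10^5 m³.
Runoff depth d = V / A = 42.48 mm.
C = d / P = 42.48 / 63.2 = 0.67.

C ≈ 0.67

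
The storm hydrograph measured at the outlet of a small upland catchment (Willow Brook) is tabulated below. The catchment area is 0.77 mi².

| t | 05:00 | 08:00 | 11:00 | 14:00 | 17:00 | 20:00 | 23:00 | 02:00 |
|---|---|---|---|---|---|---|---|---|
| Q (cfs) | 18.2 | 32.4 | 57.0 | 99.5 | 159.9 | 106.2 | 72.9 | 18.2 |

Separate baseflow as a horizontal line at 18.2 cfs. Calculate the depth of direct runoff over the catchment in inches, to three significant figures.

d ≈ 2.53 in

Direct runoff: 0.0, 14.2, 38.8, 81.3, 141.7, 88.0, 54.7, 0.0 cfs; ΣQ_DR = 418.7 cfs.
V = ΣQ_DR · Δt = 418.7 × 10800 s = 4.522 × 10^6 ft³.
Over A = 0.77 mi², depth = V / A = 2.53 in.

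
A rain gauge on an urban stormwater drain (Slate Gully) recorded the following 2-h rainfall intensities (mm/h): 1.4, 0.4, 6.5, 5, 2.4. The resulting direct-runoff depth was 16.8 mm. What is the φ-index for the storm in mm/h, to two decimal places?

φ ≈ 1.83 mm/h

Only the 3 blocks with intensity above φ contribute runoff: 6.5, 5, 2.4 mm/h.
Σ(I−φ)·Δt = d  ⇒  (6.5+5+2.4 − 3φ)·2 = 16.8
φ = (13.90 − 16.8/2) / 3 = 1.83 mm/h.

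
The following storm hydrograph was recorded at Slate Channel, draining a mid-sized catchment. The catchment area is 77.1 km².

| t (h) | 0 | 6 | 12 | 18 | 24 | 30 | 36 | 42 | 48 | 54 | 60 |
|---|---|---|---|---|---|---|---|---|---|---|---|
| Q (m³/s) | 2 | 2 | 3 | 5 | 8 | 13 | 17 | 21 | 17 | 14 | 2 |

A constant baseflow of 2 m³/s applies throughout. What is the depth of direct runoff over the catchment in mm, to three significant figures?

Direct runoff: 0.0, 0.0, 1.0, 3.0, 6.0, 11.0, 15.0, 19.0, 15.0, 12.0, 0.0 m³/s; ΣQ_DR = 82.00 m³/s.
V = ΣQ_DR · Δt = 82.00 × 21600 s = 1.771 × 10^6 m³.
Over A = 77.1 km², depth = V / A = 23.0 mm.

d ≈ 23.0 mm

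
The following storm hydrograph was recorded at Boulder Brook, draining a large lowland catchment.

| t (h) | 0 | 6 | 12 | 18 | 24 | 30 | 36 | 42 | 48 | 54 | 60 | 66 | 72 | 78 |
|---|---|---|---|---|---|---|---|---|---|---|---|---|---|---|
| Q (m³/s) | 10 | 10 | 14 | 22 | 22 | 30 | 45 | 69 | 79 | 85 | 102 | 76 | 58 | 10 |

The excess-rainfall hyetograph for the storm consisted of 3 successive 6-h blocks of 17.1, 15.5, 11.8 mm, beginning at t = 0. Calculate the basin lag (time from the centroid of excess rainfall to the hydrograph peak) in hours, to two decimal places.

Centroid of excess rainfall: t_c = Σ P_i·t̄_i / ΣP_i = 8.2838 h (block centres at 3, 9, 15 h).
Hydrograph peak occurs at t = 60 h, so basin lag t_L = 60 − 8.2838 = 51.72 h.

t_L ≈ 51.72 h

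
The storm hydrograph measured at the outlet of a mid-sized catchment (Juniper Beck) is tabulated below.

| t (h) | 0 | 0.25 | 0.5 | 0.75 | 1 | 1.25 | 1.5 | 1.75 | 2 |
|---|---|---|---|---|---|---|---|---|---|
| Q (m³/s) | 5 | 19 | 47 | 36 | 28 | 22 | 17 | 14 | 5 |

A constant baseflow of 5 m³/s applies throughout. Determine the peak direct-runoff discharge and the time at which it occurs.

Subtracting baseflow gives direct-runoff ordinates: 0.0, 14.0, 42.0, 31.0, 23.0, 17.0, 12.0, 9.0, 0.0 m³/s.
The maximum is 42.0 m³/s, occurring at the reading for t = 0.5 h.

Q_p = 42.0 m³/s at t = 0.5 h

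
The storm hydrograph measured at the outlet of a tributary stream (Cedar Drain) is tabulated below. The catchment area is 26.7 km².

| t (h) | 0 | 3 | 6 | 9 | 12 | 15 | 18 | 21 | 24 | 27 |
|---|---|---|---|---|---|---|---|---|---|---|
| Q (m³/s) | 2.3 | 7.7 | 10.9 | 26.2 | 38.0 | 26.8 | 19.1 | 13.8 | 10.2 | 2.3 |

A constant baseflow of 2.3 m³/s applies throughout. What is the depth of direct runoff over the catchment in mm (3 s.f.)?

Direct runoff: 0.0, 5.4, 8.6, 23.9, 35.7, 24.5, 16.8, 11.5, 7.9, 0.0 m³/s; ΣQ_DR = 134.3 m³/s.
V = ΣQ_DR · Δt = 134.3 × 10800 s = 1.450 × 10^6 m³.
Over A = 26.7 km², depth = V / A = 54.3 mm.

d ≈ 54.3 mm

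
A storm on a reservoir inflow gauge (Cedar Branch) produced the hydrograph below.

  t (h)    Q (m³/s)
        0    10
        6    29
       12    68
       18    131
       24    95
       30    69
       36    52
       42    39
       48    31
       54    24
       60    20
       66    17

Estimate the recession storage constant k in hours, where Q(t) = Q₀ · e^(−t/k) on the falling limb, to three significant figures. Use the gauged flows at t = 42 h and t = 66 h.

k ≈ 28.9 h

On the falling limb, Q drops from 39 to 17 m³/s between t = 42 h and t = 66 h (Δt = 24 h).
k = −Δt / ln(Q₂/Q₁) = −24 / ln(17/39) = 28.9 h.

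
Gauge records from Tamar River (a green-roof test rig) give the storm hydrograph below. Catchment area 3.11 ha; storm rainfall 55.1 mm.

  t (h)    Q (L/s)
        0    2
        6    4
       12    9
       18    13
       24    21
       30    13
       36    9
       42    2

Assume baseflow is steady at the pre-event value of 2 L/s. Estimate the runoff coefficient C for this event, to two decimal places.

ΣQ_DR = 57.00 L/s; V = ΣQ_DR·Δt = 1.231 × 10^6 L.
Runoff depth d = V / A = 39.59 mm.
C = d / P = 39.59 / 55.1 = 0.72.

C ≈ 0.72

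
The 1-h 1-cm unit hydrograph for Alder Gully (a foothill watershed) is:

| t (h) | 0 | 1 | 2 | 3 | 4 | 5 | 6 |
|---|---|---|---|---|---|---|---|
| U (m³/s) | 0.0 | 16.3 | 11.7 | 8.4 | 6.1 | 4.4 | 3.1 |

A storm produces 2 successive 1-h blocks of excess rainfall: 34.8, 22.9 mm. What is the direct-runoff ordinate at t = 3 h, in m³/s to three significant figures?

Q ≈ 56.0 m³/s

By discrete convolution, Q_j = Σ (P_i / 10 mm) · U_{j−i}.
At t = 3 h (j=3): Q = (34.8/10)·8.4 + (22.9/10)·11.7 = 56.0 m³/s.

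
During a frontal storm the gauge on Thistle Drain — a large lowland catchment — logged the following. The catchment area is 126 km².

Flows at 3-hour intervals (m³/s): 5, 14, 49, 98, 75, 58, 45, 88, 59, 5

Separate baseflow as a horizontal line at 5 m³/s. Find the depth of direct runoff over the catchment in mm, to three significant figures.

d ≈ 38.2 mm

Direct runoff: 0.0, 9.0, 44.0, 93.0, 70.0, 53.0, 40.0, 83.0, 54.0, 0.0 m³/s; ΣQ_DR = 446.0 m³/s.
V = ΣQ_DR · Δt = 446.0 × 10800 s = 4.817 × 10^6 m³.
Over A = 126 km², depth = V / A = 38.2 mm.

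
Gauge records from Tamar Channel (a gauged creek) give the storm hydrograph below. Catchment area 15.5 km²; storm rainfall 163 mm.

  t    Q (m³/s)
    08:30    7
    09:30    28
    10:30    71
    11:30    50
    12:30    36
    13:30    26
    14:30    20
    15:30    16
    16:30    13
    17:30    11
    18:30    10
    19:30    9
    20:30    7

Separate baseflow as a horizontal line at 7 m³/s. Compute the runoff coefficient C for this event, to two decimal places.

C ≈ 0.30

ΣQ_DR = 213.0 m³/s; V = ΣQ_DR·Δt = 7.668 × 10^5 m³.
Runoff depth d = V / A = 49.47 mm.
C = d / P = 49.47 / 163 = 0.30.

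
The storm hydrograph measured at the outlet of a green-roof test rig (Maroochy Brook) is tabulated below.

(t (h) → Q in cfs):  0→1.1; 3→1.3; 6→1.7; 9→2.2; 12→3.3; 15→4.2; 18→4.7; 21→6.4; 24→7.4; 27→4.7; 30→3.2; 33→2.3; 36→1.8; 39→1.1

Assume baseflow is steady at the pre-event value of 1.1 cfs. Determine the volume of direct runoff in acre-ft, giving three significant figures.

Direct-runoff ordinates (Q − Q_b): 0.0, 0.2, 0.6, 1.1, 2.2, 3.1, 3.6, 5.3, 6.3, 3.6, 2.1, 1.2, 0.7, 0.0 cfs.
ΣQ_DR = 30.00 cfs.
With Δt = 3 h = 10800 s, V = ΣQ_DR · Δt = 30.00 × 10800 = 3.24 × 10^5 ft³ = 7.44 acre-ft.

V ≈ 7.44 acre-ft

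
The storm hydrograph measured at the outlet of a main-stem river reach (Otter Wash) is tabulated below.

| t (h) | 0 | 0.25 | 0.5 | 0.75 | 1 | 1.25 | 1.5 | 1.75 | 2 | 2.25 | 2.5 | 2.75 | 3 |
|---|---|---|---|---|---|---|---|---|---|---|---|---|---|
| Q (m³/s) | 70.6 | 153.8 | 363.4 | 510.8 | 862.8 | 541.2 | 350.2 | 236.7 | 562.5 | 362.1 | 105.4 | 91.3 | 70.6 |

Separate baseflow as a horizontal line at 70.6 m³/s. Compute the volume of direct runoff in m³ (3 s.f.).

Direct-runoff ordinates (Q − Q_b): 0.0, 83.2, 292.8, 440.2, 792.2, 470.6, 279.6, 166.1, 491.9, 291.5, 34.8, 20.7, 0.0 m³/s.
ΣQ_DR = 3364 m³/s.
With Δt = 0.25 h = 900 s, V = ΣQ_DR · Δt = 3364 × 900 = 3.03 × 10^6 m³.

V ≈ 3.03 × 10^6 m³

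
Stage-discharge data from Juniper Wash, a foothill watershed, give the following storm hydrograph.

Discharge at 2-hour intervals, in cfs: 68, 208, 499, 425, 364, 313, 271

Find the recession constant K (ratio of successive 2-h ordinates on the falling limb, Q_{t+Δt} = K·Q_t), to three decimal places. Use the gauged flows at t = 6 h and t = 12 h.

Using the recession-limb readings at t = 6 h and t = 12 h: Q falls from 425 to 271 cfs over 3 intervals.
K = (Q₂/Q₁)^(1/3) = (271/425)^(1/3) = 0.861.

K ≈ 0.861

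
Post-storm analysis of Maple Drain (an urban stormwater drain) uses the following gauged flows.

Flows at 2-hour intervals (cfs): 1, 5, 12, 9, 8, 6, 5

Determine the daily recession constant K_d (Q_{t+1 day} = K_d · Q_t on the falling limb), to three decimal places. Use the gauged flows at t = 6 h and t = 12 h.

Between t = 6 h and t = 12 h the flow falls from 9 to 5 cfs over 3×2 h = 6 h.
Per-interval ratio K = (5/9)^(1/3) = 0.8221; K_d = K^(24/2) = 0.095.

K_d ≈ 0.095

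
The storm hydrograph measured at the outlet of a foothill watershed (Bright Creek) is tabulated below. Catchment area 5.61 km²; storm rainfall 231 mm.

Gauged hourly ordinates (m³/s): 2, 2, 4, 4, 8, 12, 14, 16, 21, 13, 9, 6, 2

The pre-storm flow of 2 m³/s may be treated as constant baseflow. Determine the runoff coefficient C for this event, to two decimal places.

ΣQ_DR = 87.00 m³/s; V = ΣQ_DR·Δt = 3.132 × 10^5 m³.
Runoff depth d = V / A = 55.83 mm.
C = d / P = 55.83 / 231 = 0.24.

C ≈ 0.24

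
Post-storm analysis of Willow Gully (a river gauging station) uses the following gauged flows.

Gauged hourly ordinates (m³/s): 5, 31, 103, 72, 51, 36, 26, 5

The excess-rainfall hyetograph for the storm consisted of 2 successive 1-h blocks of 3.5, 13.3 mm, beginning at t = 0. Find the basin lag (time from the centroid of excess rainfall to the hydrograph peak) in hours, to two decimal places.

t_L ≈ 0.71 h

Centroid of excess rainfall: t_c = Σ P_i·t̄_i / ΣP_i = 1.2917 h (block centres at 0.5, 1.5 h).
Hydrograph peak occurs at t = 2 h, so basin lag t_L = 2 − 1.2917 = 0.71 h.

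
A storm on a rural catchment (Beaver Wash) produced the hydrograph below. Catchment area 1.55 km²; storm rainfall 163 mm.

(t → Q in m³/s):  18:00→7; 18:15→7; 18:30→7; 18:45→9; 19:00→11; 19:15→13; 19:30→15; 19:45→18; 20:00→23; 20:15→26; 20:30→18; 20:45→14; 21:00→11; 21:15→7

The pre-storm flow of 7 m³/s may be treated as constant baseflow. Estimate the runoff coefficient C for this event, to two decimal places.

C ≈ 0.31

ΣQ_DR = 88.00 m³/s; V = ΣQ_DR·Δt = 79200 m³.
Runoff depth d = V / A = 51.10 mm.
C = d / P = 51.10 / 163 = 0.31.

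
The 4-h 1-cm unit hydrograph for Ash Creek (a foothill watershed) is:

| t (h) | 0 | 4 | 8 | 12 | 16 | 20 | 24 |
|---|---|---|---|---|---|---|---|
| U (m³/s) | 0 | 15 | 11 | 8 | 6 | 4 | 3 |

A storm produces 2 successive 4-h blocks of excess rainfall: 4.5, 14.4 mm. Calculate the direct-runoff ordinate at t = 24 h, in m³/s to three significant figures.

By discrete convolution, Q_j = Σ (P_i / 10 mm) · U_{j−i}.
At t = 24 h (j=6): Q = (4.5/10)·3 + (14.4/10)·4 = 7.11 m³/s.

Q ≈ 7.11 m³/s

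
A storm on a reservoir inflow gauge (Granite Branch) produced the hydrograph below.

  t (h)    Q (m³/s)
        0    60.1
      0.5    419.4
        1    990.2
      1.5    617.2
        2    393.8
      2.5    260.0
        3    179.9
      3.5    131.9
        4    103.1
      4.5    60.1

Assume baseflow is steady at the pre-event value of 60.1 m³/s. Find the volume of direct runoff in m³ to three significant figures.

V ≈ 4.71 × 10^6 m³

Direct-runoff ordinates (Q − Q_b): 0.0, 359.3, 930.1, 557.1, 333.7, 199.9, 119.8, 71.8, 43.0, 0.0 m³/s.
ΣQ_DR = 2615 m³/s.
With Δt = 0.5 h = 1800 s, V = ΣQ_DR · Δt = 2615 × 1800 = 4.71 × 10^6 m³.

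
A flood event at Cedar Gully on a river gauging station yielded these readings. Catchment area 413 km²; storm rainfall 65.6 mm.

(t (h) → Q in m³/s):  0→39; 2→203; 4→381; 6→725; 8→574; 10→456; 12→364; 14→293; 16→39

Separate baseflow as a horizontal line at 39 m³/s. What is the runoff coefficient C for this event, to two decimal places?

C ≈ 0.72

ΣQ_DR = 2723 m³/s; V = ΣQ_DR·Δt = 1.961 × 10^7 m³.
Runoff depth d = V / A = 47.47 mm.
C = d / P = 47.47 / 65.6 = 0.72.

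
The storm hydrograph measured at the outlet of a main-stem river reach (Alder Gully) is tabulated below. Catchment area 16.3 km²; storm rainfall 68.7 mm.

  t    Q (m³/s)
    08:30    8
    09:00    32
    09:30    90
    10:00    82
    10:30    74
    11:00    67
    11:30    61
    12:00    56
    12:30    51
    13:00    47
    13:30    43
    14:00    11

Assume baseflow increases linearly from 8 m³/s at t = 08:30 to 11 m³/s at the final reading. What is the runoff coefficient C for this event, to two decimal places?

ΣQ_DR = 508.0 m³/s; V = ΣQ_DR·Δt = 9.144 × 10^5 m³.
Runoff depth d = V / A = 56.10 mm.
C = d / P = 56.10 / 68.7 = 0.82.

C ≈ 0.82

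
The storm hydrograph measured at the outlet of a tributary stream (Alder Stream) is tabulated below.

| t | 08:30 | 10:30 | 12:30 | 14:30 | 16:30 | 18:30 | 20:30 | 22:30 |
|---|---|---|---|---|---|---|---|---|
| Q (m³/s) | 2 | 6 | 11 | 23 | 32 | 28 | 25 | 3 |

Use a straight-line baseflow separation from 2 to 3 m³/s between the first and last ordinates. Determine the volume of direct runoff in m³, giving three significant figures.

Direct-runoff ordinates (Q − Q_b): 0.00, 3.86, 8.71, 20.57, 29.43, 25.29, 22.14, 0.00 m³/s.
ΣQ_DR = 110.0 m³/s.
With Δt = 2 h = 7200 s, V = ΣQ_DR · Δt = 110.0 × 7200 = 7.92 × 10^5 m³.

V ≈ 7.92 × 10^5 m³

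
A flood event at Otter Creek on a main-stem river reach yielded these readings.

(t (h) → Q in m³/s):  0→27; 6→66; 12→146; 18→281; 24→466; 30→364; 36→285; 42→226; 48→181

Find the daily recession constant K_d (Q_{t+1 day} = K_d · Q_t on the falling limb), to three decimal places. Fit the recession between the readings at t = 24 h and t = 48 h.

K_d ≈ 0.388

Between t = 24 h and t = 48 h the flow falls from 466 to 181 m³/s over 4×6 h = 24 h.
Per-interval ratio K = (181/466)^(1/4) = 0.7894; K_d = K^(24/6) = 0.388.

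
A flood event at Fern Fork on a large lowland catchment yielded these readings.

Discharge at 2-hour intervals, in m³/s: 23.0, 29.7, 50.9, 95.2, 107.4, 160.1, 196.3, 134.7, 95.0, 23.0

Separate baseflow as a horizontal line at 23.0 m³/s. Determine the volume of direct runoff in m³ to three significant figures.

V ≈ 4.93 × 10^6 m³

Direct-runoff ordinates (Q − Q_b): 0.0, 6.7, 27.9, 72.2, 84.4, 137.1, 173.3, 111.7, 72.0, 0.0 m³/s.
ΣQ_DR = 685.3 m³/s.
With Δt = 2 h = 7200 s, V = ΣQ_DR · Δt = 685.3 × 7200 = 4.93 × 10^6 m³.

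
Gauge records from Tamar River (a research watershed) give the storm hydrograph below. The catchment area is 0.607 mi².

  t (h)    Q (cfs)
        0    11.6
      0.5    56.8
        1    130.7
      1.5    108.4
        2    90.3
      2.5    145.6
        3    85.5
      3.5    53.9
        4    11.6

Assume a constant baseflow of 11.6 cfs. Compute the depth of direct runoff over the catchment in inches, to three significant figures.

Direct runoff: 0.0, 45.2, 119.1, 96.8, 78.7, 134.0, 73.9, 42.3, 0.0 cfs; ΣQ_DR = 590.0 cfs.
V = ΣQ_DR · Δt = 590.0 × 1800 s = 1.062 × 10^6 ft³.
Over A = 0.607 mi², depth = V / A = 0.753 in.

d ≈ 0.753 in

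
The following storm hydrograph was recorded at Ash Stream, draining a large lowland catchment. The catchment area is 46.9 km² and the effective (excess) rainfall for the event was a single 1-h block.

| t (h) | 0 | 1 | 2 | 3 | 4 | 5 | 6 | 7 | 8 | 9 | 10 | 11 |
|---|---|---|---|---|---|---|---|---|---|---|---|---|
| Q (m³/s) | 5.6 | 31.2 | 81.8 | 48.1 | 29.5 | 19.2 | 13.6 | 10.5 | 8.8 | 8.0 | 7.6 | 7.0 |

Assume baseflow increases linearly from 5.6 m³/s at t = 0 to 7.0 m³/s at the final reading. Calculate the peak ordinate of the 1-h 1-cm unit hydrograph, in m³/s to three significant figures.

U_p ≈ 50.7 m³/s

Direct runoff: 0.00, 25.47, 75.95, 42.12, 23.39, 12.96, 7.24, 4.01, 2.18, 1.25, 0.73, 0.00 m³/s; ΣQ_DR = 195.3 m³/s, peak = 75.95 m³/s.
Runoff depth d = ΣQ_DR·Δt / A = 195.3 × 3600 / (46.9 km²) = 14.99 mm.
The 1-cm UH is the DRH scaled by (10 mm)/d, so U_p = 75.95 × 10/14.99 = 50.7 m³/s.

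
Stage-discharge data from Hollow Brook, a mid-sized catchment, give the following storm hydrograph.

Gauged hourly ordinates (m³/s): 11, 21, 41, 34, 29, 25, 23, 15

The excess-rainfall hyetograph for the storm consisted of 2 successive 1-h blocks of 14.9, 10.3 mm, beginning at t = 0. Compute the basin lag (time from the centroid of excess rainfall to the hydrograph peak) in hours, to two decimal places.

t_L ≈ 1.09 h

Centroid of excess rainfall: t_c = Σ P_i·t̄_i / ΣP_i = 0.9087 h (block centres at 0.5, 1.5 h).
Hydrograph peak occurs at t = 2 h, so basin lag t_L = 2 − 0.9087 = 1.09 h.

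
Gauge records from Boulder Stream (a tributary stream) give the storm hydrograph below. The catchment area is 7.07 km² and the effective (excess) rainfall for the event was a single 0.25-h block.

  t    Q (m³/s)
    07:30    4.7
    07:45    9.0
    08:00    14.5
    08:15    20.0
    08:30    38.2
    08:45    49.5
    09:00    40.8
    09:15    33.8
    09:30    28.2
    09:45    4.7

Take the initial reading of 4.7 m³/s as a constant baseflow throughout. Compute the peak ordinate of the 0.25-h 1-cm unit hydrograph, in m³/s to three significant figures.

Direct runoff: 0.0, 4.3, 9.8, 15.3, 33.5, 44.8, 36.1, 29.1, 23.5, 0.0 m³/s; ΣQ_DR = 196.4 m³/s, peak = 44.8 m³/s.
Runoff depth d = ΣQ_DR·Δt / A = 196.4 × 900 / (7.07 km²) = 25.00 mm.
The 1-cm UH is the DRH scaled by (10 mm)/d, so U_p = 44.8 × 10/25.00 = 17.9 m³/s.

U_p ≈ 17.9 m³/s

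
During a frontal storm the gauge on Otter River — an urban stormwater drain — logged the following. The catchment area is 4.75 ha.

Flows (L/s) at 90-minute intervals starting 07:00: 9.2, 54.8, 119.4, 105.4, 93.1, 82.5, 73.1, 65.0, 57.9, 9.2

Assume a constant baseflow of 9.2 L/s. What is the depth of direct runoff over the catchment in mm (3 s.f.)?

Direct runoff: 0.0, 45.6, 110.2, 96.2, 83.9, 73.3, 63.9, 55.8, 48.7, 0.0 L/s; ΣQ_DR = 577.6 L/s.
V = ΣQ_DR · Δt = 577.6 × 5400 s = 3.119 × 10^6 L.
Over A = 4.75 ha, depth = V / A = 65.7 mm.

d ≈ 65.7 mm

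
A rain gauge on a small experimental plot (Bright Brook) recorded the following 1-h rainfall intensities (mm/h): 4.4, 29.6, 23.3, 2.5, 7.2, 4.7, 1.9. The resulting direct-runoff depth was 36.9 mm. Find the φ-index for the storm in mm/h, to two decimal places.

Only the 2 blocks with intensity above φ contribute runoff: 29.6, 23.3 mm/h.
Σ(I−φ)·Δt = d  ⇒  (29.6+23.3 − 2φ)·1 = 36.9
φ = (52.90 − 36.9/1) / 2 = 8.00 mm/h.

φ ≈ 8.00 mm/h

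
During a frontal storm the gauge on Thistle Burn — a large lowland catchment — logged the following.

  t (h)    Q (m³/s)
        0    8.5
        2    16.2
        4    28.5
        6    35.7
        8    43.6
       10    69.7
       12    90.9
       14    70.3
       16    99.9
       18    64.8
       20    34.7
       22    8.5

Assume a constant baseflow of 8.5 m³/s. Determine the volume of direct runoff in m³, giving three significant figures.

V ≈ 3.38 × 10^6 m³

Direct-runoff ordinates (Q − Q_b): 0.0, 7.7, 20.0, 27.2, 35.1, 61.2, 82.4, 61.8, 91.4, 56.3, 26.2, 0.0 m³/s.
ΣQ_DR = 469.3 m³/s.
With Δt = 2 h = 7200 s, V = ΣQ_DR · Δt = 469.3 × 7200 = 3.38 × 10^6 m³.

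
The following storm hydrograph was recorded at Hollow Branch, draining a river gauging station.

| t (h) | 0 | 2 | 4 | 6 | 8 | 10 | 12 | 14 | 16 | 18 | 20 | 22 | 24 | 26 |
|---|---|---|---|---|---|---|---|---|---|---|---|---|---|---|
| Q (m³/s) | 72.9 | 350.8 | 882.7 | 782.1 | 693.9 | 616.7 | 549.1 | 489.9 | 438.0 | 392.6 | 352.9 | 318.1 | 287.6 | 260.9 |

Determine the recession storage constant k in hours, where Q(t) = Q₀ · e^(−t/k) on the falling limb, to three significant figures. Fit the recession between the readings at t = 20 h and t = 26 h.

On the falling limb, Q drops from 352.9 to 260.9 m³/s between t = 20 h and t = 26 h (Δt = 6 h).
k = −Δt / ln(Q₂/Q₁) = −6 / ln(260.9/352.9) = 19.9 h.

k ≈ 19.9 h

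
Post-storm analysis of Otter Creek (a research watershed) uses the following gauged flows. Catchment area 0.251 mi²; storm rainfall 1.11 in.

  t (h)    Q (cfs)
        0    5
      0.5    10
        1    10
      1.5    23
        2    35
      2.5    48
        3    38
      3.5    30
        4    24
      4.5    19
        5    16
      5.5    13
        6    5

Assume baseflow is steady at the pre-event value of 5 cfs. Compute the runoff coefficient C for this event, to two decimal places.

ΣQ_DR = 211.0 cfs; V = ΣQ_DR·Δt = 3.798 × 10^5 ft³.
Runoff depth d = V / A = 0.6513 in.
C = d / P = 0.6513 / 1.11 = 0.59.

C ≈ 0.59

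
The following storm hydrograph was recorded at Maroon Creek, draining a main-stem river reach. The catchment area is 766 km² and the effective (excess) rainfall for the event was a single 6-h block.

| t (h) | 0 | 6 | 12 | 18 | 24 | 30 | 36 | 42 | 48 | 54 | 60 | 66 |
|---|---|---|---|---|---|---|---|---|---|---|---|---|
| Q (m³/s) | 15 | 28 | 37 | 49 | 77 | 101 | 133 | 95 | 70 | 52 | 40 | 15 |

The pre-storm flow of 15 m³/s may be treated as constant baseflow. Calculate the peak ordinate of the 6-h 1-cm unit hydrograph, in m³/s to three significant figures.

U_p ≈ 78.7 m³/s

Direct runoff: 0.0, 13.0, 22.0, 34.0, 62.0, 86.0, 118.0, 80.0, 55.0, 37.0, 25.0, 0.0 m³/s; ΣQ_DR = 532.0 m³/s, peak = 118.0 m³/s.
Runoff depth d = ΣQ_DR·Δt / A = 532.0 × 21600 / (766 km²) = 15.00 mm.
The 1-cm UH is the DRH scaled by (10 mm)/d, so U_p = 118.0 × 10/15.00 = 78.7 m³/s.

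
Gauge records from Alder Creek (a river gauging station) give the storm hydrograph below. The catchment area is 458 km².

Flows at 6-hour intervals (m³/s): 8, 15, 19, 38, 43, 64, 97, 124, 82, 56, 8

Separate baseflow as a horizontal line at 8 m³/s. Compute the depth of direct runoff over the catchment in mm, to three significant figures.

d ≈ 22.0 mm

Direct runoff: 0.0, 7.0, 11.0, 30.0, 35.0, 56.0, 89.0, 116.0, 74.0, 48.0, 0.0 m³/s; ΣQ_DR = 466.0 m³/s.
V = ΣQ_DR · Δt = 466.0 × 21600 s = 1.007 × 10^7 m³.
Over A = 458 km², depth = V / A = 22.0 mm.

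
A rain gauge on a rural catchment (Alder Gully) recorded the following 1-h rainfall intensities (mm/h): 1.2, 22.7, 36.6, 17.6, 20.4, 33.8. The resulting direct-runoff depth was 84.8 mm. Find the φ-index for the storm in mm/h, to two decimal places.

φ ≈ 9.26 mm/h

Only the 5 blocks with intensity above φ contribute runoff: 22.7, 36.6, 17.6, 20.4, 33.8 mm/h.
Σ(I−φ)·Δt = d  ⇒  (22.7+36.6+17.6+20.4+33.8 − 5φ)·1 = 84.8
φ = (131.1 − 84.8/1) / 5 = 9.26 mm/h.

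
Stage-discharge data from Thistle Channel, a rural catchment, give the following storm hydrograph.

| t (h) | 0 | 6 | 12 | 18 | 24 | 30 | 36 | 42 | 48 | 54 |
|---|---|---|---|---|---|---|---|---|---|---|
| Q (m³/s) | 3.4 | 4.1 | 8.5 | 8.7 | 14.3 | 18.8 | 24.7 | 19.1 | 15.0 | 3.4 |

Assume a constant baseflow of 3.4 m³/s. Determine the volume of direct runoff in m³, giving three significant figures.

V ≈ 1.86 × 10^6 m³

Direct-runoff ordinates (Q − Q_b): 0.0, 0.7, 5.1, 5.3, 10.9, 15.4, 21.3, 15.7, 11.6, 0.0 m³/s.
ΣQ_DR = 86.00 m³/s.
With Δt = 6 h = 21600 s, V = ΣQ_DR · Δt = 86.00 × 21600 = 1.86 × 10^6 m³.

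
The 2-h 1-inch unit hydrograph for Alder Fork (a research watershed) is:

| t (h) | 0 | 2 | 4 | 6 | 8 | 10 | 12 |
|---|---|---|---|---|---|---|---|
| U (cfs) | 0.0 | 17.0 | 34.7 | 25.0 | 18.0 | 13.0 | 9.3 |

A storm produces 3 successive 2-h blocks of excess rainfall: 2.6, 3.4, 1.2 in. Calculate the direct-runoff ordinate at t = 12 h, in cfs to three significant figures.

Q ≈ 90.0 cfs

By discrete convolution, Q_j = Σ (P_i / 1 in) · U_{j−i}.
At t = 12 h (j=6): Q = (2.6/1)·9.3 + (3.4/1)·13.0 + (1.2/1)·18.0 = 90.0 cfs.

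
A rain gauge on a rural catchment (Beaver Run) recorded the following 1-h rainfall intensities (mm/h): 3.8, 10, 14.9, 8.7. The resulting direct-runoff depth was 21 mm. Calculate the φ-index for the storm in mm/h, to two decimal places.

φ ≈ 4.20 mm/h

Only the 3 blocks with intensity above φ contribute runoff: 10, 14.9, 8.7 mm/h.
Σ(I−φ)·Δt = d  ⇒  (10+14.9+8.7 − 3φ)·1 = 21
φ = (33.60 − 21/1) / 3 = 4.20 mm/h.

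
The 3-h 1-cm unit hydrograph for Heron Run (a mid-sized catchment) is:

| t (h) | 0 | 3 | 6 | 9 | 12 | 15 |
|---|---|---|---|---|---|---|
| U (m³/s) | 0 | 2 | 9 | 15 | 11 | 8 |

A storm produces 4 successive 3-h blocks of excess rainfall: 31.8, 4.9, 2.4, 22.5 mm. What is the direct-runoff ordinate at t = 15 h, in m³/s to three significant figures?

By discrete convolution, Q_j = Σ (P_i / 10 mm) · U_{j−i}.
At t = 15 h (j=5): Q = (31.8/10)·8 + (4.9/10)·11 + (2.4/10)·15 + (22.5/10)·9 = 54.7 m³/s.

Q ≈ 54.7 m³/s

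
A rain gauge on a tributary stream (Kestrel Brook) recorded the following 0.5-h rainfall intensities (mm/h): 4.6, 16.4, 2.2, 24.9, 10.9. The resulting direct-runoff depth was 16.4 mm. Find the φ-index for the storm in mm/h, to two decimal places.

φ ≈ 6.47 mm/h

Only the 3 blocks with intensity above φ contribute runoff: 16.4, 24.9, 10.9 mm/h.
Σ(I−φ)·Δt = d  ⇒  (16.4+24.9+10.9 − 3φ)·0.5 = 16.4
φ = (52.20 − 16.4/0.5) / 3 = 6.47 mm/h.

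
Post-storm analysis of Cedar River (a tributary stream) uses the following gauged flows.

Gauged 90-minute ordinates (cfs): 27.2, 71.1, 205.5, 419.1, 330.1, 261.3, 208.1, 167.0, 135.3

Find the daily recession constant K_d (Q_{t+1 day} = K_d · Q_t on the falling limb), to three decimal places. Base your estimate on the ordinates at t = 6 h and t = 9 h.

K_d ≈ 0.025

Between t = 6 h and t = 9 h the flow falls from 330.1 to 208.1 cfs over 2×1.5 h = 3 h.
Per-interval ratio K = (208.1/330.1)^(1/2) = 0.7940; K_d = K^(24/1.5) = 0.025.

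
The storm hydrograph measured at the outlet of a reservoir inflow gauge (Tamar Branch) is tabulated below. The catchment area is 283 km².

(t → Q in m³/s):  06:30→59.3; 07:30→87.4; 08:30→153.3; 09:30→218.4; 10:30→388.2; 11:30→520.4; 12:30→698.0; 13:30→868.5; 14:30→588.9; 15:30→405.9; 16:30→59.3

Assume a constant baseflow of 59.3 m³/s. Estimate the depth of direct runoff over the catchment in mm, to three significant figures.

Direct runoff: 0.0, 28.1, 94.0, 159.1, 328.9, 461.1, 638.7, 809.2, 529.6, 346.6, 0.0 m³/s; ΣQ_DR = 3395 m³/s.
V = ΣQ_DR · Δt = 3395 × 3600 s = 1.222 × 10^7 m³.
Over A = 283 km², depth = V / A = 43.2 mm.

d ≈ 43.2 mm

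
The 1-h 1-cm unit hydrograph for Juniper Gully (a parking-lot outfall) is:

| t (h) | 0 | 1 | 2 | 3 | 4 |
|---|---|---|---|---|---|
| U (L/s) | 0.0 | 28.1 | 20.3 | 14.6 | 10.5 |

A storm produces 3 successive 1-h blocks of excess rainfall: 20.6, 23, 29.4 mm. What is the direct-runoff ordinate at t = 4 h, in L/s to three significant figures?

By discrete convolution, Q_j = Σ (P_i / 10 mm) · U_{j−i}.
At t = 4 h (j=4): Q = (20.6/10)·10.5 + (23/10)·14.6 + (29.4/10)·20.3 = 115 L/s.

Q ≈ 115 L/s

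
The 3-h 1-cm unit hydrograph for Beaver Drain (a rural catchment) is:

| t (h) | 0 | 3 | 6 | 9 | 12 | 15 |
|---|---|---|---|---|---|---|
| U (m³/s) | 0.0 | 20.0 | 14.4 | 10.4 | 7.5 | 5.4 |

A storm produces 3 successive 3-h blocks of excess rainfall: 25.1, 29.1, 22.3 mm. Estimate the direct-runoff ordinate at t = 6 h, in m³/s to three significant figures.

By discrete convolution, Q_j = Σ (P_i / 10 mm) · U_{j−i}.
At t = 6 h (j=2): Q = (25.1/10)·14.4 + (29.1/10)·20.0 + (22.3/10)·0.0 = 94.3 m³/s.

Q ≈ 94.3 m³/s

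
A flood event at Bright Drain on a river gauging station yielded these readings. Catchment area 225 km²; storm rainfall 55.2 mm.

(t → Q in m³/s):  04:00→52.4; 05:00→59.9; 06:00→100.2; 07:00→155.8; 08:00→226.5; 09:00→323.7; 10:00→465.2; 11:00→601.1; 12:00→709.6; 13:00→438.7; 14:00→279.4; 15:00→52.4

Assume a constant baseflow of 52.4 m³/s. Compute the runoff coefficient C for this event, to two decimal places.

ΣQ_DR = 2836 m³/s; V = ΣQ_DR·Δt = 1.021 × 10^7 m³.
Runoff depth d = V / A = 45.38 mm.
C = d / P = 45.38 / 55.2 = 0.82.

C ≈ 0.82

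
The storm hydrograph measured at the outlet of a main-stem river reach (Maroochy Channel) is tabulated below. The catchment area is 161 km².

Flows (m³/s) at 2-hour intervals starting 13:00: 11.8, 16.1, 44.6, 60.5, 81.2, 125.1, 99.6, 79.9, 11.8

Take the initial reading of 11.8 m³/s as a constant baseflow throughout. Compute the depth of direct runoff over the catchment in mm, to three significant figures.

Direct runoff: 0.0, 4.3, 32.8, 48.7, 69.4, 113.3, 87.8, 68.1, 0.0 m³/s; ΣQ_DR = 424.4 m³/s.
V = ΣQ_DR · Δt = 424.4 × 7200 s = 3.056 × 10^6 m³.
Over A = 161 km², depth = V / A = 19.0 mm.

d ≈ 19.0 mm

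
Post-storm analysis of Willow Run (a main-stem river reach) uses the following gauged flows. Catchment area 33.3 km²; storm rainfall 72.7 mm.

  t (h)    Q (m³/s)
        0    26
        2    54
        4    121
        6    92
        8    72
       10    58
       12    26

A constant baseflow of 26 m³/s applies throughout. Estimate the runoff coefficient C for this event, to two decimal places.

C ≈ 0.79

ΣQ_DR = 267.0 m³/s; V = ΣQ_DR·Δt = 1.922 × 10^6 m³.
Runoff depth d = V / A = 57.73 mm.
C = d / P = 57.73 / 72.7 = 0.79.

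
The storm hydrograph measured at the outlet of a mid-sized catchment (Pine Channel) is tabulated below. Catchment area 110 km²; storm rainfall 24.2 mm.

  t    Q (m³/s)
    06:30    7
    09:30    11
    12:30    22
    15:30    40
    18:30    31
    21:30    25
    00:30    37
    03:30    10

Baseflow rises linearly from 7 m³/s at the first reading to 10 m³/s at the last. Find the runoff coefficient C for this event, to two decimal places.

C ≈ 0.47

ΣQ_DR = 115.0 m³/s; V = ΣQ_DR·Δt = 1.242 × 10^6 m³.
Runoff depth d = V / A = 11.29 mm.
C = d / P = 11.29 / 24.2 = 0.47.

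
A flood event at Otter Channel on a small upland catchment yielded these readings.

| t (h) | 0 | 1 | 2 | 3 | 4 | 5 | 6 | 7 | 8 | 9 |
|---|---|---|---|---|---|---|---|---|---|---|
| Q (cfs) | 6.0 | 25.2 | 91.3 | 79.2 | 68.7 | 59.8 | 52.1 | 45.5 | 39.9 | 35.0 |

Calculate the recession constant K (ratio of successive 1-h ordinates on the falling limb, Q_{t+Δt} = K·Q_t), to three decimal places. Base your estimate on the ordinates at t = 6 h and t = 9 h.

Using the recession-limb readings at t = 6 h and t = 9 h: Q falls from 52.1 to 35.0 cfs over 3 intervals.
K = (Q₂/Q₁)^(1/3) = (35.0/52.1)^(1/3) = 0.876.

K ≈ 0.876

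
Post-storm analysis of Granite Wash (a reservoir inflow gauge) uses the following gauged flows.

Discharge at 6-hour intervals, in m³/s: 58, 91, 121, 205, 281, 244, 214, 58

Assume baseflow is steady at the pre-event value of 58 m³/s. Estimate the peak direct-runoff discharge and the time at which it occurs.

Subtracting baseflow gives direct-runoff ordinates: 0.0, 33.0, 63.0, 147.0, 223.0, 186.0, 156.0, 0.0 m³/s.
The maximum is 223.0 m³/s, occurring at the reading for t = 24 h.

Q_p = 223.0 m³/s at t = 24 h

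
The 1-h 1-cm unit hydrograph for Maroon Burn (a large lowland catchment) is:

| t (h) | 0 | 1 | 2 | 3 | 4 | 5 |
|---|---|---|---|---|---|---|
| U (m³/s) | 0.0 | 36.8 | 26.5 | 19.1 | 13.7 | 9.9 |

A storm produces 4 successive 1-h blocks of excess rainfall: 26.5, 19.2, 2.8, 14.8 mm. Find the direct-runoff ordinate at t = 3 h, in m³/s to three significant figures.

By discrete convolution, Q_j = Σ (P_i / 10 mm) · U_{j−i}.
At t = 3 h (j=3): Q = (26.5/10)·19.1 + (19.2/10)·26.5 + (2.8/10)·36.8 + (14.8/10)·0.0 = 112 m³/s.

Q ≈ 112 m³/s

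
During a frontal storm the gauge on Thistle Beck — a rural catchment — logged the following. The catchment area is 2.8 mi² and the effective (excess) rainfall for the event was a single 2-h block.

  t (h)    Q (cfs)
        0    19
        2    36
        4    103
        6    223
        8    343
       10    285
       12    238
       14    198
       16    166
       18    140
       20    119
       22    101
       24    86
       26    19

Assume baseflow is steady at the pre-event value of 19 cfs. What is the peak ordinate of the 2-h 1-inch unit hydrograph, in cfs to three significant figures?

Direct runoff: 0.0, 17.0, 84.0, 204.0, 324.0, 266.0, 219.0, 179.0, 147.0, 121.0, 100.0, 82.0, 67.0, 0.0 cfs; ΣQ_DR = 1810 cfs, peak = 324.0 cfs.
Runoff depth d = ΣQ_DR·Δt / A = 1810 × 7200 / (2.8 mi²) = 2.003 in.
The 1-inch UH is the DRH scaled by (1 in)/d, so U_p = 324.0 × 1/2.003 = 162 cfs.

U_p ≈ 162 cfs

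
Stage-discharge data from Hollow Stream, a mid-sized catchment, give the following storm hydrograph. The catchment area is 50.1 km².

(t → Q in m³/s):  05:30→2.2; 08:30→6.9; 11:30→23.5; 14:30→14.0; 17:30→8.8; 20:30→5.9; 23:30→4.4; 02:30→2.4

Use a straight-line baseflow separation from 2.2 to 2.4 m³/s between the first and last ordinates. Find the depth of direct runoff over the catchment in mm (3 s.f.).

Direct runoff: 0.00, 4.67, 21.24, 11.71, 6.49, 3.56, 2.03, 0.00 m³/s; ΣQ_DR = 49.70 m³/s.
V = ΣQ_DR · Δt = 49.70 × 10800 s = 5.368 × 10^5 m³.
Over A = 50.1 km², depth = V / A = 10.7 mm.

d ≈ 10.7 mm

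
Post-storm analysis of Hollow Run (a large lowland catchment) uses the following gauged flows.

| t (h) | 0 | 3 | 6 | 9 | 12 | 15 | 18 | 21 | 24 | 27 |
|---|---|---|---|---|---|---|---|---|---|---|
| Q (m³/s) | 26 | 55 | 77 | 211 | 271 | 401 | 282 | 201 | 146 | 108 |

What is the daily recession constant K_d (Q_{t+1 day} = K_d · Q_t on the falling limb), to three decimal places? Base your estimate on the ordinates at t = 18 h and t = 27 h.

Between t = 18 h and t = 27 h the flow falls from 282 to 108 m³/s over 3×3 h = 9 h.
Per-interval ratio K = (108/282)^(1/3) = 0.7262; K_d = K^(24/3) = 0.077.

K_d ≈ 0.077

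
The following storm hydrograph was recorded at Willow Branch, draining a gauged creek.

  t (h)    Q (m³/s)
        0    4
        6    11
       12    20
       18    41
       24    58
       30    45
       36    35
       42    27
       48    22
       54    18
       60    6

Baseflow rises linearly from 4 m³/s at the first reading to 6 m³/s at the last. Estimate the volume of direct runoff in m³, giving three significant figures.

V ≈ 5.01 × 10^6 m³

Direct-runoff ordinates (Q − Q_b): 0.00, 6.80, 15.60, 36.40, 53.20, 40.00, 29.80, 21.60, 16.40, 12.20, 0.00 m³/s.
ΣQ_DR = 232.0 m³/s.
With Δt = 6 h = 21600 s, V = ΣQ_DR · Δt = 232.0 × 21600 = 5.01 × 10^6 m³.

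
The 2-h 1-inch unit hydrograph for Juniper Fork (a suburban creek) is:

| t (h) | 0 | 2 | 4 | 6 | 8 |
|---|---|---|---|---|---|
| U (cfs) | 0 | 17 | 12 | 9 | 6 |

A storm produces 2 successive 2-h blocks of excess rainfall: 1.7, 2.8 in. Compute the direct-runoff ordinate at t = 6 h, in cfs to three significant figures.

Q ≈ 48.9 cfs

By discrete convolution, Q_j = Σ (P_i / 1 in) · U_{j−i}.
At t = 6 h (j=3): Q = (1.7/1)·9 + (2.8/1)·12 = 48.9 cfs.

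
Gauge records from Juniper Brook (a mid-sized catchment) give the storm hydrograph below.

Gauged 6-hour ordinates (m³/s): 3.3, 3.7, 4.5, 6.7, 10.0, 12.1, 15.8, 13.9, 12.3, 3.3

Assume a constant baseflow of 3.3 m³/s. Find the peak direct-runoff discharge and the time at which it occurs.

Q_p = 12.5 m³/s at t = 36 h

Subtracting baseflow gives direct-runoff ordinates: 0.0, 0.4, 1.2, 3.4, 6.7, 8.8, 12.5, 10.6, 9.0, 0.0 m³/s.
The maximum is 12.5 m³/s, occurring at the reading for t = 36 h.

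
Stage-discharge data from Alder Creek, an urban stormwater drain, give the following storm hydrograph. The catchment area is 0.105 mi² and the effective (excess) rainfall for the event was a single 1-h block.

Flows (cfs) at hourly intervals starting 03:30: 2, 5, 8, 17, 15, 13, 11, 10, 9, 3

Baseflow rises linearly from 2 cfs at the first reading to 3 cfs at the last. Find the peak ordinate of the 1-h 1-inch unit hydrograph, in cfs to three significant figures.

Direct runoff: 0.00, 2.89, 5.78, 14.67, 12.56, 10.44, 8.33, 7.22, 6.11, 0.00 cfs; ΣQ_DR = 68.00 cfs, peak = 14.67 cfs.
Runoff depth d = ΣQ_DR·Δt / A = 68.00 × 3600 / (0.105 mi²) = 1.004 in.
The 1-inch UH is the DRH scaled by (1 in)/d, so U_p = 14.67 × 1/1.004 = 14.6 cfs.

U_p ≈ 14.6 cfs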